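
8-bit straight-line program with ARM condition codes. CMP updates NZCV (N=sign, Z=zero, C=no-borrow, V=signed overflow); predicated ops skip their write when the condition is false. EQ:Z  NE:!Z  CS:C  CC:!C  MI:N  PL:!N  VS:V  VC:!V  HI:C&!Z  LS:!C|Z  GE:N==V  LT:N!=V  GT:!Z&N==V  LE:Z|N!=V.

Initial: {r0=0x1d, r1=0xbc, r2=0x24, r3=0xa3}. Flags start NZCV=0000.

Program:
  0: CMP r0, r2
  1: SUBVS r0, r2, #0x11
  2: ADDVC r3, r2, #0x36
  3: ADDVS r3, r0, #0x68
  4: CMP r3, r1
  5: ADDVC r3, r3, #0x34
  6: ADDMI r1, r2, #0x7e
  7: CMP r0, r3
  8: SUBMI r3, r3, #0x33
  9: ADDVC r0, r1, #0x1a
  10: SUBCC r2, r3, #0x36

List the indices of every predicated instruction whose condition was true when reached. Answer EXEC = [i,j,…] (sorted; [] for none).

0: ✓ CMP  NZCV=1000
1: · SUBVS
2: ✓ ADDVC  r3←0x5a
3: · ADDVS
4: ✓ CMP  NZCV=1001
5: · ADDVC
6: ✓ ADDMI  r1←0xa2
7: ✓ CMP  NZCV=1000
8: ✓ SUBMI  r3←0x27
9: ✓ ADDVC  r0←0xbc
10: ✓ SUBCC  r2←0xf1

EXEC = [2,6,8,9,10]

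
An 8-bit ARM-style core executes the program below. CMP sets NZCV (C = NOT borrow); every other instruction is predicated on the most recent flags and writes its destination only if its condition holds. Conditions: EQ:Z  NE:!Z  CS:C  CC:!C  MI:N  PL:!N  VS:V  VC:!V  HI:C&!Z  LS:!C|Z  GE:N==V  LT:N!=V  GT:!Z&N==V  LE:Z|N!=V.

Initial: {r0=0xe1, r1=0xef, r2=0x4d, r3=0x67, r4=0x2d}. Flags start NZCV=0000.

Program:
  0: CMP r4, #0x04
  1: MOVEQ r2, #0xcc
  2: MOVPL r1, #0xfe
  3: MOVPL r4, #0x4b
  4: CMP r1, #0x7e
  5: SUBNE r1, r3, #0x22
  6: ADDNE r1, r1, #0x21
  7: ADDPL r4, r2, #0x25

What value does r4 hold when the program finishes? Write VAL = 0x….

VAL = 0x4b

0: ✓ CMP  NZCV=0010
1: · MOVEQ
2: ✓ MOVPL  r1←0xfe
3: ✓ MOVPL  r4←0x4b
4: ✓ CMP  NZCV=1010
5: ✓ SUBNE  r1←0x45
6: ✓ ADDNE  r1←0x66
7: · ADDPL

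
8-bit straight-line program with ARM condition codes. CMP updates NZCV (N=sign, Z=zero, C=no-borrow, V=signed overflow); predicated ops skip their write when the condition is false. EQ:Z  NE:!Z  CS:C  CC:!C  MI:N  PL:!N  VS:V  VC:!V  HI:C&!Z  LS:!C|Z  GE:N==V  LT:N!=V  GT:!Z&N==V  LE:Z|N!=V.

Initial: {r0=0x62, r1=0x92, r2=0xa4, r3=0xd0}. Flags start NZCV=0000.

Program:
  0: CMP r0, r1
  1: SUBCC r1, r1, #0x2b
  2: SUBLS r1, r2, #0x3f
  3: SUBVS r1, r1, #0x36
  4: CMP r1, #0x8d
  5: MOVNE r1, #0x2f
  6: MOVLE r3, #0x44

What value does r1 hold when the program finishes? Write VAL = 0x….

VAL = 0x2f

0: ✓ CMP  NZCV=1001
1: ✓ SUBCC  r1←0x67
2: ✓ SUBLS  r1←0x65
3: ✓ SUBVS  r1←0x2f
4: ✓ CMP  NZCV=1001
5: ✓ MOVNE  r1←0x2f
6: · MOVLE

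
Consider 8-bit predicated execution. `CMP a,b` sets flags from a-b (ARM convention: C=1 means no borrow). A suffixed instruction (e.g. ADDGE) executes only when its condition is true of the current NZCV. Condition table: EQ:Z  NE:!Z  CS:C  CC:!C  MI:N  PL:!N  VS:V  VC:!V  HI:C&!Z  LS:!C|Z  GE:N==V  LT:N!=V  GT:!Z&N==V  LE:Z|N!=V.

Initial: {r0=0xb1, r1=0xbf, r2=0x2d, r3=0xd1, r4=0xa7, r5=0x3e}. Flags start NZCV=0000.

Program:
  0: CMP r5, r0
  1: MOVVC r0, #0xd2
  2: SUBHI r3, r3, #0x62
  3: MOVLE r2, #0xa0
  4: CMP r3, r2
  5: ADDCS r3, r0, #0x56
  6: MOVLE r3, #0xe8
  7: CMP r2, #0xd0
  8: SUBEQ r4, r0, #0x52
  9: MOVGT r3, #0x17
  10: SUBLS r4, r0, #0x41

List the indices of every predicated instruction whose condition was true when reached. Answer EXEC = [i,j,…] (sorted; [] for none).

EXEC = [5,6,9,10]

0: ✓ CMP  NZCV=1001
1: · MOVVC
2: · SUBHI
3: · MOVLE
4: ✓ CMP  NZCV=1010
5: ✓ ADDCS  r3←0x07
6: ✓ MOVLE  r3←0xe8
7: ✓ CMP  NZCV=0000
8: · SUBEQ
9: ✓ MOVGT  r3←0x17
10: ✓ SUBLS  r4←0x70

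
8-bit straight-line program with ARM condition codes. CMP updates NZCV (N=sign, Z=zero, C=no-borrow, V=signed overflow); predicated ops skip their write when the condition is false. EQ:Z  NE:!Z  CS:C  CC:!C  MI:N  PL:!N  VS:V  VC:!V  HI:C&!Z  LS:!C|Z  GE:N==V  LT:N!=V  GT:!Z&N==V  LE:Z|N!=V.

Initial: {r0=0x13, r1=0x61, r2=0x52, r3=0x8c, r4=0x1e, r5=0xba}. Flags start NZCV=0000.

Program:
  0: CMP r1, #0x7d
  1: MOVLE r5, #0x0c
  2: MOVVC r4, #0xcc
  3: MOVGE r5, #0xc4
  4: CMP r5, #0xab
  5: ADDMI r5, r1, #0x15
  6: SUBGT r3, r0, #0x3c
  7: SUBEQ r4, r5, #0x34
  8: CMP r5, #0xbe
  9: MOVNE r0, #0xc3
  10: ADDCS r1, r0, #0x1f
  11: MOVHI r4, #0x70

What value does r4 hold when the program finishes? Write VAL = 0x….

VAL = 0xcc

[0] flags=1000 → (cmp)
[1] flags=1000 LE?T → r5=0x0c
[2] flags=1000 VC?T → r4=0xcc
[3] flags=1000 GE?F → skip
[4] flags=0000 → (cmp)
[5] flags=0000 MI?F → skip
[6] flags=0000 GT?T → r3=0xd7
[7] flags=0000 EQ?F → skip
[8] flags=0000 → (cmp)
[9] flags=0000 NE?T → r0=0xc3
[10] flags=0000 CS?F → skip
[11] flags=0000 HI?F → skip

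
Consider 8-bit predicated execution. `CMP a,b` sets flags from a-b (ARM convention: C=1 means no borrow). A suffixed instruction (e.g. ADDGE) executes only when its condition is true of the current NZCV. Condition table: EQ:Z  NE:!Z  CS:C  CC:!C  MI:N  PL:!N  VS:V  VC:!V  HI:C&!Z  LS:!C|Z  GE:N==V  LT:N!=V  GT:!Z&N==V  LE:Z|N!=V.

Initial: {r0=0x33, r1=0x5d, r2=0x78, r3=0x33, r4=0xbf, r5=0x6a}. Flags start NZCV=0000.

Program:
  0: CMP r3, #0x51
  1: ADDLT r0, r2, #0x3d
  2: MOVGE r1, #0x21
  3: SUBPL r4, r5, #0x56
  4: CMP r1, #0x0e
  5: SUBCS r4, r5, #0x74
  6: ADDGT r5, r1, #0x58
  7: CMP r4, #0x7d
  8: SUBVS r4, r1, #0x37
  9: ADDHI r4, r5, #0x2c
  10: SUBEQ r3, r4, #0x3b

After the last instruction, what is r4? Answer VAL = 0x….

0: ✓ CMP  NZCV=1000
1: ✓ ADDLT  r0←0xb5
2: · MOVGE
3: · SUBPL
4: ✓ CMP  NZCV=0010
5: ✓ SUBCS  r4←0xf6
6: ✓ ADDGT  r5←0xb5
7: ✓ CMP  NZCV=0011
8: ✓ SUBVS  r4←0x26
9: ✓ ADDHI  r4←0xe1
10: · SUBEQ

VAL = 0xe1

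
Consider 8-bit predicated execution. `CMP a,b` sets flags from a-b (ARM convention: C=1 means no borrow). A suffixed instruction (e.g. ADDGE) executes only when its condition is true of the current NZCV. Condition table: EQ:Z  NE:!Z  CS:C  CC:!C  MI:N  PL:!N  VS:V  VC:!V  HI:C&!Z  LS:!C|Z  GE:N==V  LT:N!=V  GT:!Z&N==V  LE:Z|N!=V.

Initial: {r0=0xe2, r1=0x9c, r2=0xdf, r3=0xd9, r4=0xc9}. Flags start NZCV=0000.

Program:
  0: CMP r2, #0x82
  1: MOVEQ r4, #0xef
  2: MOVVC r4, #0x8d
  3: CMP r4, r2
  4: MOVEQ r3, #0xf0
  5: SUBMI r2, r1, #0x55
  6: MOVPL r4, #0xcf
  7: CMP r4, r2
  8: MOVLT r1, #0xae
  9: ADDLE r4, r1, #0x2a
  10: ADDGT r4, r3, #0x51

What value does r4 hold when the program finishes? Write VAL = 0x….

VAL = 0xd8

0: ✓ CMP  NZCV=0010
1: · MOVEQ
2: ✓ MOVVC  r4←0x8d
3: ✓ CMP  NZCV=1000
4: · MOVEQ
5: ✓ SUBMI  r2←0x47
6: · MOVPL
7: ✓ CMP  NZCV=0011
8: ✓ MOVLT  r1←0xae
9: ✓ ADDLE  r4←0xd8
10: · ADDGT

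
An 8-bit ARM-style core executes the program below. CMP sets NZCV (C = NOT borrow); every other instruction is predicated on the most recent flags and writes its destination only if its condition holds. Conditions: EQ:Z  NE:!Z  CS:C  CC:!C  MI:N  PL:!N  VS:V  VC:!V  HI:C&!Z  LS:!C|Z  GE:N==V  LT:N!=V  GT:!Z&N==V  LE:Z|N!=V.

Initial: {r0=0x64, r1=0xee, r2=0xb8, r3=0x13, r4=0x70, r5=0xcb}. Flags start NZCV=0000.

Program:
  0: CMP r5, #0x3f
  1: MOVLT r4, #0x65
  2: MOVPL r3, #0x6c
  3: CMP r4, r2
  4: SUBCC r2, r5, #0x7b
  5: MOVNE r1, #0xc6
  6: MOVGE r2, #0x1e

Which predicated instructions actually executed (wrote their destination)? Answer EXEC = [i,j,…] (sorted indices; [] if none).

EXEC = [1,4,5,6]

0: ✓ CMP  NZCV=1010
1: ✓ MOVLT  r4←0x65
2: · MOVPL
3: ✓ CMP  NZCV=1001
4: ✓ SUBCC  r2←0x50
5: ✓ MOVNE  r1←0xc6
6: ✓ MOVGE  r2←0x1e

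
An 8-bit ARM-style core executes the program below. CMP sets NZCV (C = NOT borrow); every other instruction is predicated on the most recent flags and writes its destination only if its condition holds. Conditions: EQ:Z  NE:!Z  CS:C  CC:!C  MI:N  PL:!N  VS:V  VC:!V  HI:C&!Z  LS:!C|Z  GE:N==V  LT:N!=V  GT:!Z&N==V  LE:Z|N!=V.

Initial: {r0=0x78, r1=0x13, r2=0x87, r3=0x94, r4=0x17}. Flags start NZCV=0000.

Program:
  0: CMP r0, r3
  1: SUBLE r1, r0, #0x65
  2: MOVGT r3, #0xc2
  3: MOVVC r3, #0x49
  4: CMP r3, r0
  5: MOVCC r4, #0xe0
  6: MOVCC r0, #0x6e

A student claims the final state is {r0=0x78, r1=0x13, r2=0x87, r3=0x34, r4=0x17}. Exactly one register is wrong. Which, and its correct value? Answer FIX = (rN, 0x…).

[0] flags=1001 → (cmp)
[1] flags=1001 LE?F → skip
[2] flags=1001 GT?T → r3=0xc2
[3] flags=1001 VC?F → skip
[4] flags=0011 → (cmp)
[5] flags=0011 CC?F → skip
[6] flags=0011 CC?F → skip

FIX = (r3, 0xc2)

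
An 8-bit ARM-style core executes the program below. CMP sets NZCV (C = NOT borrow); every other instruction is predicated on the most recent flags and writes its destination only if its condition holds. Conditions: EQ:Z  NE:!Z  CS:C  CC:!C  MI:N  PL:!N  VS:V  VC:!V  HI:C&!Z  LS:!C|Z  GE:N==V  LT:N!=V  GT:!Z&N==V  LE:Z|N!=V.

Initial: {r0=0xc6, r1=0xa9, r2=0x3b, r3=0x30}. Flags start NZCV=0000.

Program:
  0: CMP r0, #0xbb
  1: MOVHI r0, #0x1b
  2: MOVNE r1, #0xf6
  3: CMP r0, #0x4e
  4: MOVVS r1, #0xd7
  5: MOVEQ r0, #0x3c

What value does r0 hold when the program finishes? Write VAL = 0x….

VAL = 0x1b

0: ✓ CMP  NZCV=0010
1: ✓ MOVHI  r0←0x1b
2: ✓ MOVNE  r1←0xf6
3: ✓ CMP  NZCV=1000
4: · MOVVS
5: · MOVEQ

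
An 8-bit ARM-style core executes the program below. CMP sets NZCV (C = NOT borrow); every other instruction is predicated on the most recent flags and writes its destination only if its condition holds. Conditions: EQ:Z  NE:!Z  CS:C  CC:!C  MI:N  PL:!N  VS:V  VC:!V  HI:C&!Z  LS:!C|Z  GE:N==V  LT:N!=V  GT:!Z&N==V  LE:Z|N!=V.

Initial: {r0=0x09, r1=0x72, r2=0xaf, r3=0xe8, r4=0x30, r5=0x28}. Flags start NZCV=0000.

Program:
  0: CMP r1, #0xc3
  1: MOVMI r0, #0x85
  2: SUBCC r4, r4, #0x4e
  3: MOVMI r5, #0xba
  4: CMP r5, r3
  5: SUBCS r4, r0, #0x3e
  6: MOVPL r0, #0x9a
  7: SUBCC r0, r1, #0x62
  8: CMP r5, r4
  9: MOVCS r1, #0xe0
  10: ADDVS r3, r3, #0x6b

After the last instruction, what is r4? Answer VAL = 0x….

VAL = 0xe2

0: ✓ CMP  NZCV=1001
1: ✓ MOVMI  r0←0x85
2: ✓ SUBCC  r4←0xe2
3: ✓ MOVMI  r5←0xba
4: ✓ CMP  NZCV=1000
5: · SUBCS
6: · MOVPL
7: ✓ SUBCC  r0←0x10
8: ✓ CMP  NZCV=1000
9: · MOVCS
10: · ADDVS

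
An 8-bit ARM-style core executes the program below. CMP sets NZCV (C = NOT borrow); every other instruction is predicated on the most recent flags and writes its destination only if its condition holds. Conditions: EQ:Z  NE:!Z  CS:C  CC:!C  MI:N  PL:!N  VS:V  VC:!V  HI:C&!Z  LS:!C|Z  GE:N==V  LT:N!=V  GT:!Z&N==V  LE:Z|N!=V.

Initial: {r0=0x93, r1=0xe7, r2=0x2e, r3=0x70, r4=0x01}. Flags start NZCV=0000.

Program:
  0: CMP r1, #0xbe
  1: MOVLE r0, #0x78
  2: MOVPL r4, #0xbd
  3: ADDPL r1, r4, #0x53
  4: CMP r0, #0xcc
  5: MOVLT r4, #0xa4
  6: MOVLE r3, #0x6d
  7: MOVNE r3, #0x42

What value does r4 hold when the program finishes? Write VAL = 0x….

[0] flags=0010 → (cmp)
[1] flags=0010 LE?F → skip
[2] flags=0010 PL?T → r4=0xbd
[3] flags=0010 PL?T → r1=0x10
[4] flags=1000 → (cmp)
[5] flags=1000 LT?T → r4=0xa4
[6] flags=1000 LE?T → r3=0x6d
[7] flags=1000 NE?T → r3=0x42

VAL = 0xa4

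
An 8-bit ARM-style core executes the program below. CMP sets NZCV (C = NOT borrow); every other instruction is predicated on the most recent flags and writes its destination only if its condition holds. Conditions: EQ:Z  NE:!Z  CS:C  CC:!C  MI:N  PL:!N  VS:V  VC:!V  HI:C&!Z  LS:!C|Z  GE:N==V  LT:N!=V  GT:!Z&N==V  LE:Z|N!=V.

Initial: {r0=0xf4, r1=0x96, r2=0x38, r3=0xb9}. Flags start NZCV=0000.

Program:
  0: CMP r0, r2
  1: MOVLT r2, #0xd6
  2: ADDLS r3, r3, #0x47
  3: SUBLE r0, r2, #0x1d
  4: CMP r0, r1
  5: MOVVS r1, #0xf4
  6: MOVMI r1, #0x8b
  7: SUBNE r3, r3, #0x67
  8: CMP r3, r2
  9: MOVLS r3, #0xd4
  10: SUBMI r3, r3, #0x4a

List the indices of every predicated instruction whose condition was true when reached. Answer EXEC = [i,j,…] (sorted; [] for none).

EXEC = [1,3,7,9]

0: ✓ CMP  NZCV=1010
1: ✓ MOVLT  r2←0xd6
2: · ADDLS
3: ✓ SUBLE  r0←0xb9
4: ✓ CMP  NZCV=0010
5: · MOVVS
6: · MOVMI
7: ✓ SUBNE  r3←0x52
8: ✓ CMP  NZCV=0000
9: ✓ MOVLS  r3←0xd4
10: · SUBMI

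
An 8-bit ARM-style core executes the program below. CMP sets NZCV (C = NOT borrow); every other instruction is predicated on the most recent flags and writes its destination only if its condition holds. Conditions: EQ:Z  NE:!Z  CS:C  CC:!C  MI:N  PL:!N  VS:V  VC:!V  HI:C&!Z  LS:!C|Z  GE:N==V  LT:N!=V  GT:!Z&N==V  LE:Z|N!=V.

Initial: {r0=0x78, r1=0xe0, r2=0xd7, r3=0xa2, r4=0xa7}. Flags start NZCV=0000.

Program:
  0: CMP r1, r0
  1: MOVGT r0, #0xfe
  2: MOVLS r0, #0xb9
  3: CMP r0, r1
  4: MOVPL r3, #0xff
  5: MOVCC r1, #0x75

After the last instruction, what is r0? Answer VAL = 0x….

VAL = 0x78

0: ✓ CMP  NZCV=0011
1: · MOVGT
2: · MOVLS
3: ✓ CMP  NZCV=1001
4: · MOVPL
5: ✓ MOVCC  r1←0x75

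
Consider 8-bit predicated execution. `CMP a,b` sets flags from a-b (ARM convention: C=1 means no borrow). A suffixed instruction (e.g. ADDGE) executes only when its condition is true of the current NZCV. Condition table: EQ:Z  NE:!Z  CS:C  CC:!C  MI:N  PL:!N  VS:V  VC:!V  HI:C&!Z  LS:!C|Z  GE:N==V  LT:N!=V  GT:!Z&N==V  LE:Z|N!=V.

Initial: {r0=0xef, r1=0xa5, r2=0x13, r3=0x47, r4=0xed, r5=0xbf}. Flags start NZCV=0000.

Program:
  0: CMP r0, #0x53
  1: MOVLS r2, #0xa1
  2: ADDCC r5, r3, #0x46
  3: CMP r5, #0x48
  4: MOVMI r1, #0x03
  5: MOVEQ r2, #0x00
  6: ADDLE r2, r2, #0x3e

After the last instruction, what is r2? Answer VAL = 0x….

VAL = 0x51

0: ✓ CMP  NZCV=1010
1: · MOVLS
2: · ADDCC
3: ✓ CMP  NZCV=0011
4: · MOVMI
5: · MOVEQ
6: ✓ ADDLE  r2←0x51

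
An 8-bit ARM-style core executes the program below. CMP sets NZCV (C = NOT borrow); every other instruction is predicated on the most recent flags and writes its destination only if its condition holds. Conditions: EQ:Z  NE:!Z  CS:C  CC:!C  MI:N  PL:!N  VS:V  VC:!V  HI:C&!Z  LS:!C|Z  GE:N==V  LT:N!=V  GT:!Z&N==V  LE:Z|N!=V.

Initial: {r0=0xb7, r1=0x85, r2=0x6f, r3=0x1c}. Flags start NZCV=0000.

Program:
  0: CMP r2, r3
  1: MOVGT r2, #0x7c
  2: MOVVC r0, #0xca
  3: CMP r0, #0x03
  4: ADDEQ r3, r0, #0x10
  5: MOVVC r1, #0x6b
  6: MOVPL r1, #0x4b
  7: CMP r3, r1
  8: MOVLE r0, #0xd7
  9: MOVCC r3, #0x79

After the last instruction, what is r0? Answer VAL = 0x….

[0] flags=0010 → (cmp)
[1] flags=0010 GT?T → r2=0x7c
[2] flags=0010 VC?T → r0=0xca
[3] flags=1010 → (cmp)
[4] flags=1010 EQ?F → skip
[5] flags=1010 VC?T → r1=0x6b
[6] flags=1010 PL?F → skip
[7] flags=1000 → (cmp)
[8] flags=1000 LE?T → r0=0xd7
[9] flags=1000 CC?T → r3=0x79

VAL = 0xd7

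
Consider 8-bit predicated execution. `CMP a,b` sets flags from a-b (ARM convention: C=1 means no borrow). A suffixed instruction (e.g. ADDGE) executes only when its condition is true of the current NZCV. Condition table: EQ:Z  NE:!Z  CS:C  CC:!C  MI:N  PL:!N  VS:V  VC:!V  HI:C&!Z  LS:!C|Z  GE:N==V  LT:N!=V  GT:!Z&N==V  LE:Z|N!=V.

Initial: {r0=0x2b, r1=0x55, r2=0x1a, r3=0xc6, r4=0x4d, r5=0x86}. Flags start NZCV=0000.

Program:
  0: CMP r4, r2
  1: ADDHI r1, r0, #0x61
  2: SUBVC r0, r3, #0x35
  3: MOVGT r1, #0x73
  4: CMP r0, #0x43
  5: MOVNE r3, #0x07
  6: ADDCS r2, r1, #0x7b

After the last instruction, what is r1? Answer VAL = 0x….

0: ✓ CMP  NZCV=0010
1: ✓ ADDHI  r1←0x8c
2: ✓ SUBVC  r0←0x91
3: ✓ MOVGT  r1←0x73
4: ✓ CMP  NZCV=0011
5: ✓ MOVNE  r3←0x07
6: ✓ ADDCS  r2←0xee

VAL = 0x73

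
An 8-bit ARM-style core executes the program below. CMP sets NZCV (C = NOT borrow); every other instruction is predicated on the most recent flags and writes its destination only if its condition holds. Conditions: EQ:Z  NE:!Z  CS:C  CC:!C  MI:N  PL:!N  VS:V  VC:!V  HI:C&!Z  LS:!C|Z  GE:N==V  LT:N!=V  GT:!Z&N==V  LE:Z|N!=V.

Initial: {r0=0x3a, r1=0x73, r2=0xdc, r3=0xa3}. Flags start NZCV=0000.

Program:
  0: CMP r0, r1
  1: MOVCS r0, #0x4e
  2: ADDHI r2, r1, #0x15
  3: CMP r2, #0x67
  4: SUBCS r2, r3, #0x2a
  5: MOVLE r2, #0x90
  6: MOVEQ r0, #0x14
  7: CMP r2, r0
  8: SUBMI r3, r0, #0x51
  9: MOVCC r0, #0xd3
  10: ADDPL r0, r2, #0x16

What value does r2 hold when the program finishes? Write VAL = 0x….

VAL = 0x90

[0] flags=1000 → (cmp)
[1] flags=1000 CS?F → skip
[2] flags=1000 HI?F → skip
[3] flags=0011 → (cmp)
[4] flags=0011 CS?T → r2=0x79
[5] flags=0011 LE?T → r2=0x90
[6] flags=0011 EQ?F → skip
[7] flags=0011 → (cmp)
[8] flags=0011 MI?F → skip
[9] flags=0011 CC?F → skip
[10] flags=0011 PL?T → r0=0xa6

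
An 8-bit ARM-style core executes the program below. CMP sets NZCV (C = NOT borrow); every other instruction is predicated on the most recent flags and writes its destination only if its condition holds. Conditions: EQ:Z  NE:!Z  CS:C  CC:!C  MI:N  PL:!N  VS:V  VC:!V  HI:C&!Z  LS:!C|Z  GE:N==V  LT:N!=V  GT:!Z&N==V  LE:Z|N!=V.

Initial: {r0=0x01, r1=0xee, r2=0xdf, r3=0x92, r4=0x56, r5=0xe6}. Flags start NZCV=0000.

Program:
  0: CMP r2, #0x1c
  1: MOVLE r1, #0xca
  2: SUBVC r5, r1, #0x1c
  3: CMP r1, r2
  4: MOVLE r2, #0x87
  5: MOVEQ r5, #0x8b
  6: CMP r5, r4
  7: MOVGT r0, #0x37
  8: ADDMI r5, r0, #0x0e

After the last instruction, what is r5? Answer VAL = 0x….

[0] flags=1010 → (cmp)
[1] flags=1010 LE?T → r1=0xca
[2] flags=1010 VC?T → r5=0xae
[3] flags=1000 → (cmp)
[4] flags=1000 LE?T → r2=0x87
[5] flags=1000 EQ?F → skip
[6] flags=0011 → (cmp)
[7] flags=0011 GT?F → skip
[8] flags=0011 MI?F → skip

VAL = 0xae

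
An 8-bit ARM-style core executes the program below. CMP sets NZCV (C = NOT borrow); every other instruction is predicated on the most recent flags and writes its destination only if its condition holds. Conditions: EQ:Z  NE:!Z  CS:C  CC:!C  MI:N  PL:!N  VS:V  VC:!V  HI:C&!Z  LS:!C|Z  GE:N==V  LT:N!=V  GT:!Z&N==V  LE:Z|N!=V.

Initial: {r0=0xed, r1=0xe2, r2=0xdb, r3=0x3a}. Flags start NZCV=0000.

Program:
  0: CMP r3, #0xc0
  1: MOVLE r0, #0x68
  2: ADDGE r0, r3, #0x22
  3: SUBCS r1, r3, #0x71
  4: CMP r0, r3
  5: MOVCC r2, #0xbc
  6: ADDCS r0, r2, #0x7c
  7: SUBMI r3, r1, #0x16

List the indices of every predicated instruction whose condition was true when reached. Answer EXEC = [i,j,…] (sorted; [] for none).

[0] flags=0000 → (cmp)
[1] flags=0000 LE?F → skip
[2] flags=0000 GE?T → r0=0x5c
[3] flags=0000 CS?F → skip
[4] flags=0010 → (cmp)
[5] flags=0010 CC?F → skip
[6] flags=0010 CS?T → r0=0x57
[7] flags=0010 MI?F → skip

EXEC = [2,6]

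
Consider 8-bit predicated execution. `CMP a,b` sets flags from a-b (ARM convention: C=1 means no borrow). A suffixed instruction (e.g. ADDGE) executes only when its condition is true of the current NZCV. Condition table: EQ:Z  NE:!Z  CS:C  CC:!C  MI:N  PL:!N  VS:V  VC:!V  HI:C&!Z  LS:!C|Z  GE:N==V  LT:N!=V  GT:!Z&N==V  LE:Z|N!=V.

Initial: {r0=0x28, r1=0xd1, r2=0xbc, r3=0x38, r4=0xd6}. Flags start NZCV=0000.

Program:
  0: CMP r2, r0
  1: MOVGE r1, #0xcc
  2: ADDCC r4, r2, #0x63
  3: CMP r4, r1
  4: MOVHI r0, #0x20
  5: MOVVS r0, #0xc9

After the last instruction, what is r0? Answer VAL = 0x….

[0] flags=1010 → (cmp)
[1] flags=1010 GE?F → skip
[2] flags=1010 CC?F → skip
[3] flags=0010 → (cmp)
[4] flags=0010 HI?T → r0=0x20
[5] flags=0010 VS?F → skip

VAL = 0x20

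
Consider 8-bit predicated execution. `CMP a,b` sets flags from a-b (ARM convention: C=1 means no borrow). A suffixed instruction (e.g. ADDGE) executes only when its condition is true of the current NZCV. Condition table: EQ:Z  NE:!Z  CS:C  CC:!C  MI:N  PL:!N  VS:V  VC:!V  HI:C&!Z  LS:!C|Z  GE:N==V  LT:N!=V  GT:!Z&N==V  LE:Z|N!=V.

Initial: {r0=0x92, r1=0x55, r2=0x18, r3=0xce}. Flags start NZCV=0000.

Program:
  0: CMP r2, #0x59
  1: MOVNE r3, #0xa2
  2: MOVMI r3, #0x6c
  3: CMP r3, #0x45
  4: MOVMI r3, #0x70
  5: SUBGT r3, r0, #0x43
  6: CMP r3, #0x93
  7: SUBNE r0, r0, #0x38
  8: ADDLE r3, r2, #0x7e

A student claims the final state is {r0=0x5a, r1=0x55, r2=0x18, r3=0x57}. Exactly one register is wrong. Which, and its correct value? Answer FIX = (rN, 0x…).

0: ✓ CMP  NZCV=1000
1: ✓ MOVNE  r3←0xa2
2: ✓ MOVMI  r3←0x6c
3: ✓ CMP  NZCV=0010
4: · MOVMI
5: ✓ SUBGT  r3←0x4f
6: ✓ CMP  NZCV=1001
7: ✓ SUBNE  r0←0x5a
8: · ADDLE

FIX = (r3, 0x4f)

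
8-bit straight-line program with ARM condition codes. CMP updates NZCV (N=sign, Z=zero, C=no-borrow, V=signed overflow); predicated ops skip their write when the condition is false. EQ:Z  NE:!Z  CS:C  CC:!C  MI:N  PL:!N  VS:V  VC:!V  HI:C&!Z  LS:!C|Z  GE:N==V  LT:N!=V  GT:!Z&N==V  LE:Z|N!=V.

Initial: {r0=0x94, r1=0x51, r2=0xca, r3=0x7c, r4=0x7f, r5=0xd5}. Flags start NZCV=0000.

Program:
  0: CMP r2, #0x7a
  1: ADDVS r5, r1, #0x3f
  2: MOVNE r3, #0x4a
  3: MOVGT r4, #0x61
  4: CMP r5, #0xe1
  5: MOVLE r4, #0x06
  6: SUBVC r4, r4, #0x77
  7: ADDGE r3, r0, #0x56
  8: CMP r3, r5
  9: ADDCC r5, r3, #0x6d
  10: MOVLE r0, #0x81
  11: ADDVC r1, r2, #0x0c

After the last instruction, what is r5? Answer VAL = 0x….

0: ✓ CMP  NZCV=0011
1: ✓ ADDVS  r5←0x90
2: ✓ MOVNE  r3←0x4a
3: · MOVGT
4: ✓ CMP  NZCV=1000
5: ✓ MOVLE  r4←0x06
6: ✓ SUBVC  r4←0x8f
7: · ADDGE
8: ✓ CMP  NZCV=1001
9: ✓ ADDCC  r5←0xb7
10: · MOVLE
11: · ADDVC

VAL = 0xb7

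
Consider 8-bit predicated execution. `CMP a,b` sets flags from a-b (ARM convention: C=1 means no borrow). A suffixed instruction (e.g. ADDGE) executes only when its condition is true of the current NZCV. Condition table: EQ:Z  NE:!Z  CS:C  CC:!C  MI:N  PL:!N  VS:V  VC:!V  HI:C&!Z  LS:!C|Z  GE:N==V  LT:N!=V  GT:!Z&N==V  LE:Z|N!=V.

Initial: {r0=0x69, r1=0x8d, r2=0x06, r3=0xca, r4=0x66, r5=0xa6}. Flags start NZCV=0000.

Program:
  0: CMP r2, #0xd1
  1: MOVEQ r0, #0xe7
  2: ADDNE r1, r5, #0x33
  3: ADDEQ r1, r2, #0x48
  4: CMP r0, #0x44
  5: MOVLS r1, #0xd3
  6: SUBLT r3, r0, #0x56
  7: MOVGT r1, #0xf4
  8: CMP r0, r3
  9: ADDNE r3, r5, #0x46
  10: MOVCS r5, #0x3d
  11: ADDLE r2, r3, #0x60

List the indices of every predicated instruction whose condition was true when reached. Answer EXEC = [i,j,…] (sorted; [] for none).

0: ✓ CMP  NZCV=0000
1: · MOVEQ
2: ✓ ADDNE  r1←0xd9
3: · ADDEQ
4: ✓ CMP  NZCV=0010
5: · MOVLS
6: · SUBLT
7: ✓ MOVGT  r1←0xf4
8: ✓ CMP  NZCV=1001
9: ✓ ADDNE  r3←0xec
10: · MOVCS
11: · ADDLE

EXEC = [2,7,9]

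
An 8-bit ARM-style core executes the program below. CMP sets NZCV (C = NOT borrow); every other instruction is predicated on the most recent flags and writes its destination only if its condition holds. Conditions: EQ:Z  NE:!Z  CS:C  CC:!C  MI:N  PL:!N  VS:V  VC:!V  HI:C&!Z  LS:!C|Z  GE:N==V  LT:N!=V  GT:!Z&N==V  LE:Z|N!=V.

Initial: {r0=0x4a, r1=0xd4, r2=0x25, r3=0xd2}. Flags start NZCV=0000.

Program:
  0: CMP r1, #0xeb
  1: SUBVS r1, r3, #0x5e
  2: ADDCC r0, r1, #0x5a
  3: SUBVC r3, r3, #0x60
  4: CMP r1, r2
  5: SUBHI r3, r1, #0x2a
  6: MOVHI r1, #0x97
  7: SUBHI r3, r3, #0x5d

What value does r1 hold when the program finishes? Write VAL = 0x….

[0] flags=1000 → (cmp)
[1] flags=1000 VS?F → skip
[2] flags=1000 CC?T → r0=0x2e
[3] flags=1000 VC?T → r3=0x72
[4] flags=1010 → (cmp)
[5] flags=1010 HI?T → r3=0xaa
[6] flags=1010 HI?T → r1=0x97
[7] flags=1010 HI?T → r3=0x4d

VAL = 0x97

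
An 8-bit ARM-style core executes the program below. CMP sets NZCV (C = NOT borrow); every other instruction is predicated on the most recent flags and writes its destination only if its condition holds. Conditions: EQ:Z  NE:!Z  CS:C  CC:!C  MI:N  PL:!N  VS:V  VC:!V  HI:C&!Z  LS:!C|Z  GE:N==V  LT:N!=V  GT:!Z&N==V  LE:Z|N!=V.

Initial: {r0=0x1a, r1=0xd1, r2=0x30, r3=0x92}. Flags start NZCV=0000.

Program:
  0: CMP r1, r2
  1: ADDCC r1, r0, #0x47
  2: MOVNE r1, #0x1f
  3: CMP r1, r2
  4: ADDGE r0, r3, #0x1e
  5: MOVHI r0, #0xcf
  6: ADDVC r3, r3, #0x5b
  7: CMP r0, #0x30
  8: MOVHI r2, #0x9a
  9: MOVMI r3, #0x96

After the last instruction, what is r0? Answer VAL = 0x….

VAL = 0x1a

[0] flags=1010 → (cmp)
[1] flags=1010 CC?F → skip
[2] flags=1010 NE?T → r1=0x1f
[3] flags=1000 → (cmp)
[4] flags=1000 GE?F → skip
[5] flags=1000 HI?F → skip
[6] flags=1000 VC?T → r3=0xed
[7] flags=1000 → (cmp)
[8] flags=1000 HI?F → skip
[9] flags=1000 MI?T → r3=0x96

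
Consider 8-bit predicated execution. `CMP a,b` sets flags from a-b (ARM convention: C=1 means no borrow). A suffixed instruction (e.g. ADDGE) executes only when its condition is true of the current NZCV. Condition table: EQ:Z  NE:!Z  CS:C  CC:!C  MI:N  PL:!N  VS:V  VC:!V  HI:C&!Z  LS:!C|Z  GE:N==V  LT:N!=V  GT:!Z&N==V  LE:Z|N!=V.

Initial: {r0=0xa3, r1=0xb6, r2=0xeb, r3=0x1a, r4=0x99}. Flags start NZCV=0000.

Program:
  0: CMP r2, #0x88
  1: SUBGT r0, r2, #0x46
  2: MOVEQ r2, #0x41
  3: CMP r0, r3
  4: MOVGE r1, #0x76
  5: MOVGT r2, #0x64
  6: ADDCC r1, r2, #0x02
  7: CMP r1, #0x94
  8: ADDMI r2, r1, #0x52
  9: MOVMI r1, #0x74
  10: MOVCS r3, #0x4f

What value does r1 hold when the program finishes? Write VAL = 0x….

[0] flags=0010 → (cmp)
[1] flags=0010 GT?T → r0=0xa5
[2] flags=0010 EQ?F → skip
[3] flags=1010 → (cmp)
[4] flags=1010 GE?F → skip
[5] flags=1010 GT?F → skip
[6] flags=1010 CC?F → skip
[7] flags=0010 → (cmp)
[8] flags=0010 MI?F → skip
[9] flags=0010 MI?F → skip
[10] flags=0010 CS?T → r3=0x4f

VAL = 0xb6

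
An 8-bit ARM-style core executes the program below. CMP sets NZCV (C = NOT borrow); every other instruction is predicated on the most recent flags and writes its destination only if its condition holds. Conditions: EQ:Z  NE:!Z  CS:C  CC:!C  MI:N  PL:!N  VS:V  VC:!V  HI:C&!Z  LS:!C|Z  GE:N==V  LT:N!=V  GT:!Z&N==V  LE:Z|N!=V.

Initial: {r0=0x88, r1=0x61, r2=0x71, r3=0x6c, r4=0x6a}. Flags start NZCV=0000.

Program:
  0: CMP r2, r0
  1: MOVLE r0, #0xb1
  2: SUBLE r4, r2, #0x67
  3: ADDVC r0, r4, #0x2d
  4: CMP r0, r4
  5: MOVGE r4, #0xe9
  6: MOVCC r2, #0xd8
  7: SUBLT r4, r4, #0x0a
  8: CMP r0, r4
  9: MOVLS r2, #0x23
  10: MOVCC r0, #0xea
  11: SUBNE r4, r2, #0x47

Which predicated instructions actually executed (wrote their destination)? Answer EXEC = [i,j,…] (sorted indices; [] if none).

[0] flags=1001 → (cmp)
[1] flags=1001 LE?F → skip
[2] flags=1001 LE?F → skip
[3] flags=1001 VC?F → skip
[4] flags=0011 → (cmp)
[5] flags=0011 GE?F → skip
[6] flags=0011 CC?F → skip
[7] flags=0011 LT?T → r4=0x60
[8] flags=0011 → (cmp)
[9] flags=0011 LS?F → skip
[10] flags=0011 CC?F → skip
[11] flags=0011 NE?T → r4=0x2a

EXEC = [7,11]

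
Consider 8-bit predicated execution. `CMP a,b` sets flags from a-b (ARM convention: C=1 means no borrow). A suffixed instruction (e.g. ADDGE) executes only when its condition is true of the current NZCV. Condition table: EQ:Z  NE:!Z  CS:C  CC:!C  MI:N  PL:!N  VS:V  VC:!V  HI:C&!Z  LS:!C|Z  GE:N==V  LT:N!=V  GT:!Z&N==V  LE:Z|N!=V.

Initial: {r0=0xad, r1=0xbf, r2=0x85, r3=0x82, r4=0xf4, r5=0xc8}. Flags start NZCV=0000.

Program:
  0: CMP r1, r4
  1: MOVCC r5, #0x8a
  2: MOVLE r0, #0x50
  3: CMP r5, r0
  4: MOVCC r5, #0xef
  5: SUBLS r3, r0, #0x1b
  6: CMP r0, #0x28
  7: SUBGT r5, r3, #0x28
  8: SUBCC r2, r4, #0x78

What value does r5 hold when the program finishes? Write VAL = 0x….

[0] flags=1000 → (cmp)
[1] flags=1000 CC?T → r5=0x8a
[2] flags=1000 LE?T → r0=0x50
[3] flags=0011 → (cmp)
[4] flags=0011 CC?F → skip
[5] flags=0011 LS?F → skip
[6] flags=0010 → (cmp)
[7] flags=0010 GT?T → r5=0x5a
[8] flags=0010 CC?F → skip

VAL = 0x5a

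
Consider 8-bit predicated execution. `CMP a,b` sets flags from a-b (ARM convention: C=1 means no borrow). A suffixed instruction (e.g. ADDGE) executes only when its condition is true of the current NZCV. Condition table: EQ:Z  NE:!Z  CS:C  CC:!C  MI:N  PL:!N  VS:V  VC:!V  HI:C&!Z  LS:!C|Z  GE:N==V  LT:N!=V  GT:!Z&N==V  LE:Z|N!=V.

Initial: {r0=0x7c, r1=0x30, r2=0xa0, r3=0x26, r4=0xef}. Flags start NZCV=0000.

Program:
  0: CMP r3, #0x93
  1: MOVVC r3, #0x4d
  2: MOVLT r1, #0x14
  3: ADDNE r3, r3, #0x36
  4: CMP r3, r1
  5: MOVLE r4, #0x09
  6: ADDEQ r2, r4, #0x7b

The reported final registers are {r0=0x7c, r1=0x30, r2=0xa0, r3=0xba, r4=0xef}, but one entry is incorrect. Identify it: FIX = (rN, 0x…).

FIX = (r3, 0x5c)

[0] flags=1001 → (cmp)
[1] flags=1001 VC?F → skip
[2] flags=1001 LT?F → skip
[3] flags=1001 NE?T → r3=0x5c
[4] flags=0010 → (cmp)
[5] flags=0010 LE?F → skip
[6] flags=0010 EQ?F → skip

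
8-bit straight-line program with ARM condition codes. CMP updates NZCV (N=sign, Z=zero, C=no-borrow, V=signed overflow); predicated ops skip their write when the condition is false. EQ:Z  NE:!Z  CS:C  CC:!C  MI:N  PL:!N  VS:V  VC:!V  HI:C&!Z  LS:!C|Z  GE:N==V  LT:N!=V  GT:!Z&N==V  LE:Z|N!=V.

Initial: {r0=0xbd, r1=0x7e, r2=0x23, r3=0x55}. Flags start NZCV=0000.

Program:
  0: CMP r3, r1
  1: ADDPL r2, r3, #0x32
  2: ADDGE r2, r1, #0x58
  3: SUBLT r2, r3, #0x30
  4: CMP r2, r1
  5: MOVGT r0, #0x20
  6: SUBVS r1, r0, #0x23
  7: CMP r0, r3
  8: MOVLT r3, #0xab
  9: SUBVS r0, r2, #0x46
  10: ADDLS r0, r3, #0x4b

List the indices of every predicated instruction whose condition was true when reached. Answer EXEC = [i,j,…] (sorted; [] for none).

EXEC = [3,8,9]

[0] flags=1000 → (cmp)
[1] flags=1000 PL?F → skip
[2] flags=1000 GE?F → skip
[3] flags=1000 LT?T → r2=0x25
[4] flags=1000 → (cmp)
[5] flags=1000 GT?F → skip
[6] flags=1000 VS?F → skip
[7] flags=0011 → (cmp)
[8] flags=0011 LT?T → r3=0xab
[9] flags=0011 VS?T → r0=0xdf
[10] flags=0011 LS?F → skip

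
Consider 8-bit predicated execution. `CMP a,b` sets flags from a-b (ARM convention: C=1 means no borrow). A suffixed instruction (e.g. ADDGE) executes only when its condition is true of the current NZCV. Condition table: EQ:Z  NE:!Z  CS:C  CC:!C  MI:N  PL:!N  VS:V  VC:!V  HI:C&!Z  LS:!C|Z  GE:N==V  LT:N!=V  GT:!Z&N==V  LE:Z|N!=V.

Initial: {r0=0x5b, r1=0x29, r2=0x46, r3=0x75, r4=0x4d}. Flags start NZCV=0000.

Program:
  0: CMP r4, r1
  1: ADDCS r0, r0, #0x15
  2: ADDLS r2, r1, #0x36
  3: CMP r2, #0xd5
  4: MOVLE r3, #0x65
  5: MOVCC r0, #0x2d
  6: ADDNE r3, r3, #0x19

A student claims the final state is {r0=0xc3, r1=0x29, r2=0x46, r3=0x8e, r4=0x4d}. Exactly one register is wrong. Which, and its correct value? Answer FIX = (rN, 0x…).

[0] flags=0010 → (cmp)
[1] flags=0010 CS?T → r0=0x70
[2] flags=0010 LS?F → skip
[3] flags=0000 → (cmp)
[4] flags=0000 LE?F → skip
[5] flags=0000 CC?T → r0=0x2d
[6] flags=0000 NE?T → r3=0x8e

FIX = (r0, 0x2d)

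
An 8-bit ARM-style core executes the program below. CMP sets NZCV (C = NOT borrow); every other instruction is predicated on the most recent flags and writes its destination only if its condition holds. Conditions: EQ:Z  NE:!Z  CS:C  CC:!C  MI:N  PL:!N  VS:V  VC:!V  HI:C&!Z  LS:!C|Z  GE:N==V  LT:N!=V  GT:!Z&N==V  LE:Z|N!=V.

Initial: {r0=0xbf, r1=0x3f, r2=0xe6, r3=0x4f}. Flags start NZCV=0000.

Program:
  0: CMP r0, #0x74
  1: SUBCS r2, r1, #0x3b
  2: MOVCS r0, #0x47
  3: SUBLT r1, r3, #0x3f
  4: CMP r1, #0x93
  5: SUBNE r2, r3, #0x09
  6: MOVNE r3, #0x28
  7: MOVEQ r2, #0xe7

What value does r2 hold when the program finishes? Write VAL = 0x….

[0] flags=0011 → (cmp)
[1] flags=0011 CS?T → r2=0x04
[2] flags=0011 CS?T → r0=0x47
[3] flags=0011 LT?T → r1=0x10
[4] flags=0000 → (cmp)
[5] flags=0000 NE?T → r2=0x46
[6] flags=0000 NE?T → r3=0x28
[7] flags=0000 EQ?F → skip

VAL = 0x46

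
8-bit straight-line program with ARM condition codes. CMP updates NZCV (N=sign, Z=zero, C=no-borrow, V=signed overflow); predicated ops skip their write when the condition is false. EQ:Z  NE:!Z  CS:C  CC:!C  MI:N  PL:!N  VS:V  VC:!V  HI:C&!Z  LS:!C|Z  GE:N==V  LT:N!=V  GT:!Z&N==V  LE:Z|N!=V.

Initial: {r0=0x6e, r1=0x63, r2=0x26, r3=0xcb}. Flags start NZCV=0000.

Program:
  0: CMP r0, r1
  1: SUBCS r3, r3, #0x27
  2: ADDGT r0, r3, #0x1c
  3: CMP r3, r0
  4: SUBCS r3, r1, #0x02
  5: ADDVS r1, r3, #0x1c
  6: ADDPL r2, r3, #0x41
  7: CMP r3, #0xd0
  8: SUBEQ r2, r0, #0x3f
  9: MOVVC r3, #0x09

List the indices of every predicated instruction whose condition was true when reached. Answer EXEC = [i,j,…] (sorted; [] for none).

EXEC = [1,2,9]

[0] flags=0010 → (cmp)
[1] flags=0010 CS?T → r3=0xa4
[2] flags=0010 GT?T → r0=0xc0
[3] flags=1000 → (cmp)
[4] flags=1000 CS?F → skip
[5] flags=1000 VS?F → skip
[6] flags=1000 PL?F → skip
[7] flags=1000 → (cmp)
[8] flags=1000 EQ?F → skip
[9] flags=1000 VC?T → r3=0x09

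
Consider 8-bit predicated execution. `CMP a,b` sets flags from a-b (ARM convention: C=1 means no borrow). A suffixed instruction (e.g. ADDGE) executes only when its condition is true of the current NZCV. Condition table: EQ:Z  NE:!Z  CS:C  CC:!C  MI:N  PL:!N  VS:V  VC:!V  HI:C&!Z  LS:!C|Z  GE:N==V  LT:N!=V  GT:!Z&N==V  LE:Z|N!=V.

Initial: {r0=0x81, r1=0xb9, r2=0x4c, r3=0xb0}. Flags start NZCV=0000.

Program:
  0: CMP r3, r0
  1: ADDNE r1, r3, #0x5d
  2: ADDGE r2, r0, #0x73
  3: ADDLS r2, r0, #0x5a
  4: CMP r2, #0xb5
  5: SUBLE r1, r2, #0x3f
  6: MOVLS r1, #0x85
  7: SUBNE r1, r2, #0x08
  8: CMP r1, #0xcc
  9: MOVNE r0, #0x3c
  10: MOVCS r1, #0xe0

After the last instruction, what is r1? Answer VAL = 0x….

[0] flags=0010 → (cmp)
[1] flags=0010 NE?T → r1=0x0d
[2] flags=0010 GE?T → r2=0xf4
[3] flags=0010 LS?F → skip
[4] flags=0010 → (cmp)
[5] flags=0010 LE?F → skip
[6] flags=0010 LS?F → skip
[7] flags=0010 NE?T → r1=0xec
[8] flags=0010 → (cmp)
[9] flags=0010 NE?T → r0=0x3c
[10] flags=0010 CS?T → r1=0xe0

VAL = 0xe0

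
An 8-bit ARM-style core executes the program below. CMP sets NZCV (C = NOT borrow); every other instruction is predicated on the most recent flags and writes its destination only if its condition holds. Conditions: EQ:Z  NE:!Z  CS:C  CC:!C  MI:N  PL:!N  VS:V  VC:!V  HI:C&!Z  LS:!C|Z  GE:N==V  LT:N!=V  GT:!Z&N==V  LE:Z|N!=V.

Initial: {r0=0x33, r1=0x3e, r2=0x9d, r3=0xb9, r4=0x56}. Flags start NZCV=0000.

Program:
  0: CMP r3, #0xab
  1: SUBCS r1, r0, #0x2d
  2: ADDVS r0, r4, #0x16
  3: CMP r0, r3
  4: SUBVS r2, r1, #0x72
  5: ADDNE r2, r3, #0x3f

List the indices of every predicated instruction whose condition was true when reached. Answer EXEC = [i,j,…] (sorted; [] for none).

EXEC = [1,5]

0: ✓ CMP  NZCV=0010
1: ✓ SUBCS  r1←0x06
2: · ADDVS
3: ✓ CMP  NZCV=0000
4: · SUBVS
5: ✓ ADDNE  r2←0xf8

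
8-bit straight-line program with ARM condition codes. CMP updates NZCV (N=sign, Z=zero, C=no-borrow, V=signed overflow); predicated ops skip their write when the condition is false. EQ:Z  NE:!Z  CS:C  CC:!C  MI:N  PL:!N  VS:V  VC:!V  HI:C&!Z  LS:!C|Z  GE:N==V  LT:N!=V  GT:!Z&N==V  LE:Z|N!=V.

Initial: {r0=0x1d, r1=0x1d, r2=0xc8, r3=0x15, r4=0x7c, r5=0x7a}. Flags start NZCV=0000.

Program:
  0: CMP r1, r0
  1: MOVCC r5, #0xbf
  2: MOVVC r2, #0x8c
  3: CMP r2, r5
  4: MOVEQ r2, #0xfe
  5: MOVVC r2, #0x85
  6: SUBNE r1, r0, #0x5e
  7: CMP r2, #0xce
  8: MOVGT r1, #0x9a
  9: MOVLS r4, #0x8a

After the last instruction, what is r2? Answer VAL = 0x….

[0] flags=0110 → (cmp)
[1] flags=0110 CC?F → skip
[2] flags=0110 VC?T → r2=0x8c
[3] flags=0011 → (cmp)
[4] flags=0011 EQ?F → skip
[5] flags=0011 VC?F → skip
[6] flags=0011 NE?T → r1=0xbf
[7] flags=1000 → (cmp)
[8] flags=1000 GT?F → skip
[9] flags=1000 LS?T → r4=0x8a

VAL = 0x8c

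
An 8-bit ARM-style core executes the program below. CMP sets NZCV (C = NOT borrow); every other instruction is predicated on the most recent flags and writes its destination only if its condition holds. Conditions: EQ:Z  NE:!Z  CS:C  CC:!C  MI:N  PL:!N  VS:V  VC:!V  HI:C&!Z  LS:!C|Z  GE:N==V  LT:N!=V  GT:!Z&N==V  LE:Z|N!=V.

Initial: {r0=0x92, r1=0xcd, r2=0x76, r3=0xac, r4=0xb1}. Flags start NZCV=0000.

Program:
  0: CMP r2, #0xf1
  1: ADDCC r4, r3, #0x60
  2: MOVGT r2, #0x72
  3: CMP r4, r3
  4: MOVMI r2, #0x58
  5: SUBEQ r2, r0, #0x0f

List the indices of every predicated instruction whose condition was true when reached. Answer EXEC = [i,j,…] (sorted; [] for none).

0: ✓ CMP  NZCV=1001
1: ✓ ADDCC  r4←0x0c
2: ✓ MOVGT  r2←0x72
3: ✓ CMP  NZCV=0000
4: · MOVMI
5: · SUBEQ

EXEC = [1,2]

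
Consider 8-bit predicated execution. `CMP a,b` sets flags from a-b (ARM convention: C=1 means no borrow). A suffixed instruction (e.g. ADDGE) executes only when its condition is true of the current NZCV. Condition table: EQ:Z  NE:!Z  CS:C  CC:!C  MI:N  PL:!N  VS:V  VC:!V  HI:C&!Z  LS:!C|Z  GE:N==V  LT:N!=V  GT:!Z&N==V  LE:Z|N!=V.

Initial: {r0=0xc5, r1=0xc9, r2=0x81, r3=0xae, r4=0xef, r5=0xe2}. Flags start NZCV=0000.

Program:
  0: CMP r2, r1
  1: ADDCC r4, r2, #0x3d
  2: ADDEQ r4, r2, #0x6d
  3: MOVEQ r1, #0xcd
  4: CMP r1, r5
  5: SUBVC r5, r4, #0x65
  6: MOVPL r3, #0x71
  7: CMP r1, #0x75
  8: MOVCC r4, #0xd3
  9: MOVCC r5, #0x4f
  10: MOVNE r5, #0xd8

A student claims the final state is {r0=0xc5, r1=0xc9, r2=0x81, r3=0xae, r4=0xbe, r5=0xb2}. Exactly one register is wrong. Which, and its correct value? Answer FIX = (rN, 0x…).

[0] flags=1000 → (cmp)
[1] flags=1000 CC?T → r4=0xbe
[2] flags=1000 EQ?F → skip
[3] flags=1000 EQ?F → skip
[4] flags=1000 → (cmp)
[5] flags=1000 VC?T → r5=0x59
[6] flags=1000 PL?F → skip
[7] flags=0011 → (cmp)
[8] flags=0011 CC?F → skip
[9] flags=0011 CC?F → skip
[10] flags=0011 NE?T → r5=0xd8

FIX = (r5, 0xd8)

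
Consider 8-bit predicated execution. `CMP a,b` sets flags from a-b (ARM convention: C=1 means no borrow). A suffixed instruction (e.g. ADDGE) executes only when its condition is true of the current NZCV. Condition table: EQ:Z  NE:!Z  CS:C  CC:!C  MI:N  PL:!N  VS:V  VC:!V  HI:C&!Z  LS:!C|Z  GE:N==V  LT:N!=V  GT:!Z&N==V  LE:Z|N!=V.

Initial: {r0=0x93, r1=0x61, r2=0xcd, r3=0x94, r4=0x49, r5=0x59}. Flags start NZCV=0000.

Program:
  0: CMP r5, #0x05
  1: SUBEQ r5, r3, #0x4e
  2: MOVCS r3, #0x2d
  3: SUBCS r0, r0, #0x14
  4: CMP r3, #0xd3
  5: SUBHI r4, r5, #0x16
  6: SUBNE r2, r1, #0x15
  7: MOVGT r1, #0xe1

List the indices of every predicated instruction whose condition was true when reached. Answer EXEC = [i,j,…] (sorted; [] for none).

EXEC = [2,3,6,7]

0: ✓ CMP  NZCV=0010
1: · SUBEQ
2: ✓ MOVCS  r3←0x2d
3: ✓ SUBCS  r0←0x7f
4: ✓ CMP  NZCV=0000
5: · SUBHI
6: ✓ SUBNE  r2←0x4c
7: ✓ MOVGT  r1←0xe1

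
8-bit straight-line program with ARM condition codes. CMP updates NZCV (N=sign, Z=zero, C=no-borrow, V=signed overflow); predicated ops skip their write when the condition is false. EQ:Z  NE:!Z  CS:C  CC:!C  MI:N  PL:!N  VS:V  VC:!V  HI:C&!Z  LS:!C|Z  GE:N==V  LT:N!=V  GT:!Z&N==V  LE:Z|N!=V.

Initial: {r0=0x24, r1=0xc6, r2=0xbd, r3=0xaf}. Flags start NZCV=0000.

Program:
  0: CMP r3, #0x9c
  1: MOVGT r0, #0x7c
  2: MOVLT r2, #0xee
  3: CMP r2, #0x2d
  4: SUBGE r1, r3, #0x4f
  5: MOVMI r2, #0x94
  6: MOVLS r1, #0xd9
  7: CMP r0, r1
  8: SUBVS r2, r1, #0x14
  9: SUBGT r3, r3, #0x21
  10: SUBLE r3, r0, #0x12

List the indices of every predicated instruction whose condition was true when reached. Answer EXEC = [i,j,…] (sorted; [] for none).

EXEC = [1,5,8,9]

0: ✓ CMP  NZCV=0010
1: ✓ MOVGT  r0←0x7c
2: · MOVLT
3: ✓ CMP  NZCV=1010
4: · SUBGE
5: ✓ MOVMI  r2←0x94
6: · MOVLS
7: ✓ CMP  NZCV=1001
8: ✓ SUBVS  r2←0xb2
9: ✓ SUBGT  r3←0x8e
10: · SUBLE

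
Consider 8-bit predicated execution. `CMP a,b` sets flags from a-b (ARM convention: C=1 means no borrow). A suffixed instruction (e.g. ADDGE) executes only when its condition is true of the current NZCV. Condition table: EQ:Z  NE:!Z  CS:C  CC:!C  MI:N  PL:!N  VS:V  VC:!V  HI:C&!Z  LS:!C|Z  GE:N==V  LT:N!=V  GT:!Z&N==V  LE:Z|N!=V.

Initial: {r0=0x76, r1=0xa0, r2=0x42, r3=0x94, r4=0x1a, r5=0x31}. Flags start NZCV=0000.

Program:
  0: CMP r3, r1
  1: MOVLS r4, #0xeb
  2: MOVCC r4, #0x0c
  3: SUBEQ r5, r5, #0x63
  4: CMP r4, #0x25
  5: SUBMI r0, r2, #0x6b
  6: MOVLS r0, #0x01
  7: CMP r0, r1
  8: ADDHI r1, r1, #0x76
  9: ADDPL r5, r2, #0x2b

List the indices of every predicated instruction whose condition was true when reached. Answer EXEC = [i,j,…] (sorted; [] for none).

0: ✓ CMP  NZCV=1000
1: ✓ MOVLS  r4←0xeb
2: ✓ MOVCC  r4←0x0c
3: · SUBEQ
4: ✓ CMP  NZCV=1000
5: ✓ SUBMI  r0←0xd7
6: ✓ MOVLS  r0←0x01
7: ✓ CMP  NZCV=0000
8: · ADDHI
9: ✓ ADDPL  r5←0x6d

EXEC = [1,2,5,6,9]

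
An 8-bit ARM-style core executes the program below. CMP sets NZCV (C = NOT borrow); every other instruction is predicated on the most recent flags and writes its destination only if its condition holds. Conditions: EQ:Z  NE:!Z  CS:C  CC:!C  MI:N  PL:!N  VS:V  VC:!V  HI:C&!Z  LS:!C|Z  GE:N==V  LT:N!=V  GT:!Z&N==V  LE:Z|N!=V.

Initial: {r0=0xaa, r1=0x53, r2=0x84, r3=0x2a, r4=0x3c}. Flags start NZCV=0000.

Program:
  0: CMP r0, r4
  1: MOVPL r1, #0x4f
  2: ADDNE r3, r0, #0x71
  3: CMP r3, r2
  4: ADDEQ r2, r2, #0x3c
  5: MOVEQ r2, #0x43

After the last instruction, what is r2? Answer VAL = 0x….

VAL = 0x84

[0] flags=0011 → (cmp)
[1] flags=0011 PL?T → r1=0x4f
[2] flags=0011 NE?T → r3=0x1b
[3] flags=1001 → (cmp)
[4] flags=1001 EQ?F → skip
[5] flags=1001 EQ?F → skip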